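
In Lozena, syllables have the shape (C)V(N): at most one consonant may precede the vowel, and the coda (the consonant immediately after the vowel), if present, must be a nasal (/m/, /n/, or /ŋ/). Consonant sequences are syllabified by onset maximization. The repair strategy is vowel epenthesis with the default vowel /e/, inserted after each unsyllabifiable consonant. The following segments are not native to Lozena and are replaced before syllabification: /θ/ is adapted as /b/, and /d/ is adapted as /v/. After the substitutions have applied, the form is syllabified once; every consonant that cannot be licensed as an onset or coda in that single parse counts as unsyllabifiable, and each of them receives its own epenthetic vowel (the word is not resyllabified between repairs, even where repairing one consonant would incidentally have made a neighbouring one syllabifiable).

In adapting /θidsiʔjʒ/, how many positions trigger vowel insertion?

After substitution the input is /bivsiʔjʒ/.
The unsyllabifiable consonants are /v/, /ʔ/, /j/, /ʒ/; each receives one epenthetic vowel.

4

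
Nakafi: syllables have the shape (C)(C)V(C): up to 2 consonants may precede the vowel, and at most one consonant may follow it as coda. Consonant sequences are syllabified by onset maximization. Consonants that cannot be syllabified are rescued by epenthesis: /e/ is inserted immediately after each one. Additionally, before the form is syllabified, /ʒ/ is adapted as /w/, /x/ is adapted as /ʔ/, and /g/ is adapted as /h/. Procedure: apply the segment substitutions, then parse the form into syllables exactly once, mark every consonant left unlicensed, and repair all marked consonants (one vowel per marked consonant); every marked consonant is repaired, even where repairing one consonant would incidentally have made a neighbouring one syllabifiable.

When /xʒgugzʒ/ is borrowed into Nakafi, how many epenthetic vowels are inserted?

After substitution the input is /ʔwhuhzw/.
The unsyllabifiable consonants are /ʔ/, /z/, /w/; each receives one epenthetic vowel.

3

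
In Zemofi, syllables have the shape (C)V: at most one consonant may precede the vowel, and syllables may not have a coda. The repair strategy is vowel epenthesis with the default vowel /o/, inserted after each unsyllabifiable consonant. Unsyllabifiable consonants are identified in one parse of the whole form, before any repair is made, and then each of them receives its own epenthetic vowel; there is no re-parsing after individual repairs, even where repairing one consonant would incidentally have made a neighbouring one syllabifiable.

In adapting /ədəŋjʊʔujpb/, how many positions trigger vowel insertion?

The unsyllabifiable consonants are /ŋ/, /j/, /p/, /b/; each receives one epenthetic vowel.

4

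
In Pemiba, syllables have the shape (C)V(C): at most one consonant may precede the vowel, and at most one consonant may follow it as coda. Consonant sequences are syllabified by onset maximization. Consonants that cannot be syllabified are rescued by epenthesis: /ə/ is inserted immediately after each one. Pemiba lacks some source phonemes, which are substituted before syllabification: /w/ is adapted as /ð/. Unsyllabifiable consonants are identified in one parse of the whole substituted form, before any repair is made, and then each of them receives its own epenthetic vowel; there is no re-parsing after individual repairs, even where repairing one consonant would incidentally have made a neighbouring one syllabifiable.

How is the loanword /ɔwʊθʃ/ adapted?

ɔðʊθʃə

Substitution: /w/ → /ð/, giving /ɔðʊθʃ/.
Syllabifying with onset maximization leaves /ʃ/ stranded (at most one coda consonant is licensed; onsets are limited to one consonant).
Epenthesis after each stranded consonant: /ʃ/ → /ʃə/.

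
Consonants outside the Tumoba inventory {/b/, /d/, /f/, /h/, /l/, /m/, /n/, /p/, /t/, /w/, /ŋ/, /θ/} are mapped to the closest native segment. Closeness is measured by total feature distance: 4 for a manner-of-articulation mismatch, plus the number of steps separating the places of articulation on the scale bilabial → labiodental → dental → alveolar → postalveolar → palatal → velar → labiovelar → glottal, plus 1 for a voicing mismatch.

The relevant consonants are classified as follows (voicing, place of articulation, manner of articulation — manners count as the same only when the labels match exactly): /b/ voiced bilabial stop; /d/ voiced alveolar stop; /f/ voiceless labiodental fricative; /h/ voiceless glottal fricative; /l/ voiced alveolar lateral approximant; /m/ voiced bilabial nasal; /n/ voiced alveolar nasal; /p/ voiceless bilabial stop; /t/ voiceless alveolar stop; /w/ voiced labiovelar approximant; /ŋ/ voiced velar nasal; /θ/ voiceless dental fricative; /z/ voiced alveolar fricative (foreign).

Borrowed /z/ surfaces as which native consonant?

θ

/θ/ is closest: same manner (fricative), place distance 1 (alveolar→dental), voicing differs (+1); total 2. Next closest is /f/ at distance 3.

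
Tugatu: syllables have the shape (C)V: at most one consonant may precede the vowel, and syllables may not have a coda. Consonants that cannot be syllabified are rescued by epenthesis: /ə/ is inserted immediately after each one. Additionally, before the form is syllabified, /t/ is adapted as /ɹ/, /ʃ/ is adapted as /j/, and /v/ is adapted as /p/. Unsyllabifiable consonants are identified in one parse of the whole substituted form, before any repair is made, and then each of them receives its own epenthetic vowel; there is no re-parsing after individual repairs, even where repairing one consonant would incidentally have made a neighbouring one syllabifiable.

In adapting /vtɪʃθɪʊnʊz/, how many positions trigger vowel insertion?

After substitution the input is /pɹɪjθɪʊnʊz/.
The unsyllabifiable consonants are /p/, /j/, /z/; each receives one epenthetic vowel.

3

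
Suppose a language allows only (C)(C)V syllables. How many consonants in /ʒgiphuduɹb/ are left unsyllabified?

Under (C)(C)V, the unsyllabifiable consonants are /ɹ/, /b/ (no codas are permitted; onsets may contain at most 2 consonants).

2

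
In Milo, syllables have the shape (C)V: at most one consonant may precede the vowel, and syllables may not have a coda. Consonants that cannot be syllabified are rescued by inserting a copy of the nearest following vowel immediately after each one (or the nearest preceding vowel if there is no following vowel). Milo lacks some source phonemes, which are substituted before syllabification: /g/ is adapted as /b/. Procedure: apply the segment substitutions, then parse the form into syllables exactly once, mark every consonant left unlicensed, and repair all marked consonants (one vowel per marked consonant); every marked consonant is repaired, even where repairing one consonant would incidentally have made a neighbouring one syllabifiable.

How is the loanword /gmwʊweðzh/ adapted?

bʊmʊwʊweðezehe

Substitution: /g/ → /b/, giving /bmwʊweðzh/.
Syllabifying with onset maximization leaves /b/, /m/, /ð/, /z/, /h/ stranded (no codas are permitted; onsets are limited to one consonant).
Each unlicensed consonant becomes the onset of a new syllable: /b/ → /bʊ/, /m/ → /mʊ/, /ð/ → /ðe/, /z/ → /ze/, /h/ → /he/.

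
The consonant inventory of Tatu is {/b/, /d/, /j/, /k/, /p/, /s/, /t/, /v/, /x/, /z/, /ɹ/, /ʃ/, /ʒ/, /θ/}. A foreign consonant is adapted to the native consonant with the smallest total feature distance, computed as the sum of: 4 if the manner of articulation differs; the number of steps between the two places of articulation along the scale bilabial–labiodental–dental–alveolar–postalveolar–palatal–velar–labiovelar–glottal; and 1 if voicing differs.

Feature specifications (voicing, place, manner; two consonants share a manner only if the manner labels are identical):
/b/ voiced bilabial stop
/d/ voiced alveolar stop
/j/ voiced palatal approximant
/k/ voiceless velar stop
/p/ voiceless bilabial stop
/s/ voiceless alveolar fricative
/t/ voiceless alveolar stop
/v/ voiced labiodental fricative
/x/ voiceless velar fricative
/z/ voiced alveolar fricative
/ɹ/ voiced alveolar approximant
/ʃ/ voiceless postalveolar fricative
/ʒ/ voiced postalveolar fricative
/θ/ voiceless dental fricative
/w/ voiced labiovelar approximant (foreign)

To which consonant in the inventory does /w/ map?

j

/j/ is closest: same manner (approximant), place distance 2 (labiovelar→palatal), same voicing; total 2. Next closest is /ɹ/ at distance 4.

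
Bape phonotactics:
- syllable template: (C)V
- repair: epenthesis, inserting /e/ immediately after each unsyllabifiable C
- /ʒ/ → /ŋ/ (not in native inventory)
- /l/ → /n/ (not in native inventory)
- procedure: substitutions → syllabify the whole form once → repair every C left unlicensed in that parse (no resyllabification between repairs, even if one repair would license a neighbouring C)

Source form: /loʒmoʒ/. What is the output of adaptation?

noŋemoŋe

Substitution: /l/ → /n/, /ʒ/ → /ŋ/, giving /noŋmoŋ/.
Syllabifying with onset maximization leaves /ŋ/, /ŋ/ stranded (no codas are permitted; onsets are limited to one consonant).
Inserting the epenthetic vowel yields /ŋ/ → /ŋe/, /ŋ/ → /ŋe/.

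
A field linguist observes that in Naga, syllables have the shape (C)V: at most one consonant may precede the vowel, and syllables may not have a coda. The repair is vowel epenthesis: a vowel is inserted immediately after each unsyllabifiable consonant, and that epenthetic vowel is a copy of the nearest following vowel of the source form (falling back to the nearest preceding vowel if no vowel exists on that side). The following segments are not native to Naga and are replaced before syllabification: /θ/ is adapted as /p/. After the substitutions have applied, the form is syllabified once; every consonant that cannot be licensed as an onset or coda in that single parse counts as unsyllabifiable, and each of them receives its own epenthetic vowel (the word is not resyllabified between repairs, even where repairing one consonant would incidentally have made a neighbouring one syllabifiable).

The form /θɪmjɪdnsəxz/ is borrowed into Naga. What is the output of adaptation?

pɪmɪjɪdənəsəxəzə

Substitution: /θ/ → /p/, giving /pɪmjɪdnsəxz/.
Syllabifying with onset maximization leaves /m/, /d/, /n/, /x/, /z/ stranded (no codas are permitted; onsets are limited to one consonant).
Epenthesis after each stranded consonant: /m/ → /mɪ/, /d/ → /də/, /n/ → /nə/, /x/ → /xə/, /z/ → /zə/.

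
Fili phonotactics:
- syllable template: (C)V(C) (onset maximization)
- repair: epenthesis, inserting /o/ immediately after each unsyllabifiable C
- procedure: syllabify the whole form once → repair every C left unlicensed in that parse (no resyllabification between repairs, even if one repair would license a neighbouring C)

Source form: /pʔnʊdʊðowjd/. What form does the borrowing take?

The consonants /p/, /ʔ/, /j/, /d/ cannot be parsed into a legal (C)V(C) syllable (at most one coda consonant is licensed; onsets are limited to one consonant).
Each unlicensed consonant becomes the onset of a new syllable: /p/ → /po/, /ʔ/ → /ʔo/, /j/ → /jo/, /d/ → /do/.

poʔonʊdʊðowjodo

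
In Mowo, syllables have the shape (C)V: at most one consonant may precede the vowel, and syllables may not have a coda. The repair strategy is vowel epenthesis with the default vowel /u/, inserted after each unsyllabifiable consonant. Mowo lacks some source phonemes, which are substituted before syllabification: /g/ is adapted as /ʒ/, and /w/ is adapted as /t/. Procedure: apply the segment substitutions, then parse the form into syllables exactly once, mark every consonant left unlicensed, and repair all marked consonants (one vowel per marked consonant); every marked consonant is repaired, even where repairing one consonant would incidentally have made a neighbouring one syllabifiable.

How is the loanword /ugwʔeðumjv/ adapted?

Substitution: /g/ → /ʒ/, /w/ → /t/, giving /uʒtʔeðumjv/.
Under (C)V, the unsyllabifiable consonants are /ʒ/, /t/, /m/, /j/, /v/ (no codas are permitted; onsets are limited to one consonant).
Each unlicensed consonant becomes the onset of a new syllable: /ʒ/ → /ʒu/, /t/ → /tu/, /m/ → /mu/, /j/ → /ju/, /v/ → /vu/.

uʒutuʔeðumujuvu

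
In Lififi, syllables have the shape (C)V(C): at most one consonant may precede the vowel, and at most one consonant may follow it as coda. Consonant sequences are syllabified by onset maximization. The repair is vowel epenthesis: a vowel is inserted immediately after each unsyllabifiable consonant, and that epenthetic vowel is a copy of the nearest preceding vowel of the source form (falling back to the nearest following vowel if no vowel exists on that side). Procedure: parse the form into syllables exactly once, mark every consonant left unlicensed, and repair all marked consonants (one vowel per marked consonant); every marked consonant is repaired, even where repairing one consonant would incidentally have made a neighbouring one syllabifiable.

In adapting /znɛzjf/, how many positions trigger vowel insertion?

3

The unsyllabifiable consonants are /z/, /j/, /f/; each receives one epenthetic vowel.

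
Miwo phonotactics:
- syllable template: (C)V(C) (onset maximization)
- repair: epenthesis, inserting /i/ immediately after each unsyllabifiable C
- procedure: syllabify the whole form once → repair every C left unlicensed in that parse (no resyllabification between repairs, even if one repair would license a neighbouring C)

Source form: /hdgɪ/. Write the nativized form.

hidigɪ

Under (C)V(C), the unsyllabifiable consonants are /h/, /d/ (at most one coda consonant is licensed; onsets are limited to one consonant).
Each unlicensed consonant becomes the onset of a new syllable: /h/ → /hi/, /d/ → /di/.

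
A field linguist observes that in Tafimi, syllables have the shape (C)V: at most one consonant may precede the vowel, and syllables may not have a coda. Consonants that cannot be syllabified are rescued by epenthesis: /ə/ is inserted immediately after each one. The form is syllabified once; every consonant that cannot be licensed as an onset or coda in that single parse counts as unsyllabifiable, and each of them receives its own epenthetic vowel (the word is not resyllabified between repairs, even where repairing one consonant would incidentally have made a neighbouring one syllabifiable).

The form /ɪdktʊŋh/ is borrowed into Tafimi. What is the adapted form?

Syllabifying with onset maximization leaves /d/, /k/, /ŋ/, /h/ stranded (no codas are permitted; onsets are limited to one consonant).
Inserting the epenthetic vowel yields /d/ → /də/, /k/ → /kə/, /ŋ/ → /ŋə/, /h/ → /hə/.

ɪdəkətʊŋəhə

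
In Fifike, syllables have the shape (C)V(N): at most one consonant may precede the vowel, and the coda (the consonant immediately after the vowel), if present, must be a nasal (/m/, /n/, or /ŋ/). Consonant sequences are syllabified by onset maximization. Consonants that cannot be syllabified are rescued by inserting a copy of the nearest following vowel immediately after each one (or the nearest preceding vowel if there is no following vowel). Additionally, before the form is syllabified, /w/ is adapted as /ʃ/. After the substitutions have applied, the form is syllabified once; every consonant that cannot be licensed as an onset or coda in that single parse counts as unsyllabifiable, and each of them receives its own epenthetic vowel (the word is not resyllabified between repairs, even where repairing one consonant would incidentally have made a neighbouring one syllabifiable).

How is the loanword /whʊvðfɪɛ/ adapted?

Substitution: /w/ → /ʃ/, giving /ʃhʊvðfɪɛ/.
The consonants /ʃ/, /v/, /ð/ cannot be parsed into a legal (C)V(N) syllable (only a nasal (/m/, /n/, or /ŋ/) is licensed in coda position; onsets are limited to one consonant).
Each unlicensed consonant becomes the onset of a new syllable: /ʃ/ → /ʃʊ/, /v/ → /vɪ/, /ð/ → /ðɪ/.

ʃʊhʊvɪðɪfɪɛ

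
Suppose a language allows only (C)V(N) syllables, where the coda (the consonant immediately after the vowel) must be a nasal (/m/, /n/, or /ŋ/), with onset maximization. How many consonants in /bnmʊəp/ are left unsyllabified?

3

The consonants /b/, /n/, /p/ cannot be parsed into a legal (C)V(N) syllable (only a nasal (/m/, /n/, or /ŋ/) is licensed in coda position; onsets are limited to one consonant).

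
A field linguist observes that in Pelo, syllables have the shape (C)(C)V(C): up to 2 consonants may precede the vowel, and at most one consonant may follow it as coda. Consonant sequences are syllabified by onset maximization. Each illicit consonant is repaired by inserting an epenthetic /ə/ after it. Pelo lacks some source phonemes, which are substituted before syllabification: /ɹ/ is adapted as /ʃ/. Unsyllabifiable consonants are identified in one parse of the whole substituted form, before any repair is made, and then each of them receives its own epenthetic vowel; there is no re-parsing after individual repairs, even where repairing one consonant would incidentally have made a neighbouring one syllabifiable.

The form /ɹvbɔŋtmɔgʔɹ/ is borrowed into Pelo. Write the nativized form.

ʃəvbɔŋtmɔgʔəʃə

Substitution: /ɹ/ → /ʃ/, giving /ʃvbɔŋtmɔgʔʃ/.
Under (C)(C)V(C), the unsyllabifiable consonants are /ʃ/, /ʔ/, /ʃ/ (at most one coda consonant is licensed; onsets may contain at most 2 consonants).
Each unlicensed consonant becomes the onset of a new syllable: /ʃ/ → /ʃə/, /ʔ/ → /ʔə/, /ʃ/ → /ʃə/.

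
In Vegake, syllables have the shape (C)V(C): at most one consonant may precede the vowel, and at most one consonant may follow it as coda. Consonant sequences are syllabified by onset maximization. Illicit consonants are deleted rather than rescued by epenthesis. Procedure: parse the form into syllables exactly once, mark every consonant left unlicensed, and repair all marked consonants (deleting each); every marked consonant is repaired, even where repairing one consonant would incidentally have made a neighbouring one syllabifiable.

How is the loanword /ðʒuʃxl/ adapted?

Syllabifying with onset maximization leaves /ð/, /x/, /l/ stranded (at most one coda consonant is licensed; onsets are limited to one consonant).
Deleting the stranded consonants removes /ð/, /x/, /l/.

ʒuʃ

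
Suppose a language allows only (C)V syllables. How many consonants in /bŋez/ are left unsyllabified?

The consonants /b/, /z/ cannot be parsed into a legal (C)V syllable (no codas are permitted; onsets are limited to one consonant).

2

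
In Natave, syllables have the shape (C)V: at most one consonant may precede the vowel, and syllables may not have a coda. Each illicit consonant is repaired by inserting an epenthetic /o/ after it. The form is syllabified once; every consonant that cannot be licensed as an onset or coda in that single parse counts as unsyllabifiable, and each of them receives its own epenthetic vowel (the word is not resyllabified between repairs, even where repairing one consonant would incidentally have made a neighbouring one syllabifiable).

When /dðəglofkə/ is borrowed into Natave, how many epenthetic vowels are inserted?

The unsyllabifiable consonants are /d/, /g/, /f/; each receives one epenthetic vowel.

3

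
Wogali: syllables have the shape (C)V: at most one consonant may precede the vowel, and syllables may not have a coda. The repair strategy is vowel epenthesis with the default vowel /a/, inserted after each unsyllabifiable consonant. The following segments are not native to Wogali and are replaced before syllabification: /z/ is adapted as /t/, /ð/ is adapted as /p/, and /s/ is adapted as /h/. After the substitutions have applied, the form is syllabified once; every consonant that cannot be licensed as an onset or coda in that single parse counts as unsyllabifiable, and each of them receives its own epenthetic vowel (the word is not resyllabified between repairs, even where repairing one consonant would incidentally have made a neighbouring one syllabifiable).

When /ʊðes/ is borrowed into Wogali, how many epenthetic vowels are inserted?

After substitution the input is /ʊpeh/.
The unsyllabifiable consonants are /h/; each receives one epenthetic vowel.

1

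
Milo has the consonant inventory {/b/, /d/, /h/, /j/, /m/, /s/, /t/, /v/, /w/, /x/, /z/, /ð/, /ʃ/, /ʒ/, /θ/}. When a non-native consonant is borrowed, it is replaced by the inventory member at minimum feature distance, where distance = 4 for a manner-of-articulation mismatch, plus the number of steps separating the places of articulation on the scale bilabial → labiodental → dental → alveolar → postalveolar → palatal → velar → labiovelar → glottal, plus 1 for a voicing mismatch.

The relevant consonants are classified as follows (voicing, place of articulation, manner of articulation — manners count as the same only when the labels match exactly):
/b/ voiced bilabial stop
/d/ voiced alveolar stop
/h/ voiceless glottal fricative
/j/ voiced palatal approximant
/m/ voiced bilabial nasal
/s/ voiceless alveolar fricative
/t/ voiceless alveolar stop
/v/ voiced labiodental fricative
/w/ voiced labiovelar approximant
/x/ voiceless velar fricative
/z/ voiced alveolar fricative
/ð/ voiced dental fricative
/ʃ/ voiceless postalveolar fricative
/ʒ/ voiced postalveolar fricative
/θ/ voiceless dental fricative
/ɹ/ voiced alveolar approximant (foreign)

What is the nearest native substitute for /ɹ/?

j

/j/ is closest: same manner (approximant), place distance 2 (alveolar→palatal), same voicing; total 2. Next closest is /d/ at distance 4.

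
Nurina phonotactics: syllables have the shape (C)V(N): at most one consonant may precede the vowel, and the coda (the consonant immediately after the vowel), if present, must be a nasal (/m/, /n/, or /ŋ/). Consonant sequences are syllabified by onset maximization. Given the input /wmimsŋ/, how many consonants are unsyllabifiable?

Under (C)V(N), the unsyllabifiable consonants are /w/, /s/, /ŋ/ (only a nasal (/m/, /n/, or /ŋ/) is licensed in coda position; onsets are limited to one consonant).

3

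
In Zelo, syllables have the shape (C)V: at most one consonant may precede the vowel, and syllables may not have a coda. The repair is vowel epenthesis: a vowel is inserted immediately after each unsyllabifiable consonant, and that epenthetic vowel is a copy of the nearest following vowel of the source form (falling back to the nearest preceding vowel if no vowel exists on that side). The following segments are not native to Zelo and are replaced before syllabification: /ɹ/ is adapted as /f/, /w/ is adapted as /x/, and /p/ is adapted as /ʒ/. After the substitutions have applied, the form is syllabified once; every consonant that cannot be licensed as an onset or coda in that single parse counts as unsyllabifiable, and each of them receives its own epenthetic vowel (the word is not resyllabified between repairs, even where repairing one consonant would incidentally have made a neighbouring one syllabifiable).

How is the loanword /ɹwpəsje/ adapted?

fəxəʒəseje

Substitution: /ɹ/ → /f/, /w/ → /x/, /p/ → /ʒ/, giving /fxʒəsje/.
Syllabifying with onset maximization leaves /f/, /x/, /s/ stranded (no codas are permitted; onsets are limited to one consonant).
Inserting the epenthetic vowel yields /f/ → /fə/, /x/ → /xə/, /s/ → /se/.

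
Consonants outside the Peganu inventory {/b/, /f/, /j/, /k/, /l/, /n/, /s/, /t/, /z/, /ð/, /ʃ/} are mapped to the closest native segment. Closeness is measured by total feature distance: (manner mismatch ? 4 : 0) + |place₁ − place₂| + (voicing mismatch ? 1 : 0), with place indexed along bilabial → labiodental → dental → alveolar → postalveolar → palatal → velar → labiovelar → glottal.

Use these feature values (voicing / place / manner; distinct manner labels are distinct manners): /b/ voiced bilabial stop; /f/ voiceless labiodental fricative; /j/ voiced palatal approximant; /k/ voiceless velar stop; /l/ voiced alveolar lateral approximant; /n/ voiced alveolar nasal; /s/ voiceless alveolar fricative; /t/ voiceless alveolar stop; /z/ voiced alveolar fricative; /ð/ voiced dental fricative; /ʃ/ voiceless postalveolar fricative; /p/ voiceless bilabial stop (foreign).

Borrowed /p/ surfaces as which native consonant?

/b/ is closest: same manner (stop), place distance 0 (bilabial→bilabial), voicing differs (+1); total 1. Next closest is /t/ at distance 3.

b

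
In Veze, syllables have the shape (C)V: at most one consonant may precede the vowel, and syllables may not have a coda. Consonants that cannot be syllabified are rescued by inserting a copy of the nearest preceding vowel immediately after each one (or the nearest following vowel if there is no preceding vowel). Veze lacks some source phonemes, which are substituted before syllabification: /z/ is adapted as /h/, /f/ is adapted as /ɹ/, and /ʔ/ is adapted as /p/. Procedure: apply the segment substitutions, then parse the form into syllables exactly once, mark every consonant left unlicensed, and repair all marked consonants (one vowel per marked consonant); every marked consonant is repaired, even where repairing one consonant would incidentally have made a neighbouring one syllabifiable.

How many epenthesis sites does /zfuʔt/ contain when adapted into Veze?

3

After substitution the input is /hɹupt/.
The unsyllabifiable consonants are /h/, /p/, /t/; each receives one epenthetic vowel.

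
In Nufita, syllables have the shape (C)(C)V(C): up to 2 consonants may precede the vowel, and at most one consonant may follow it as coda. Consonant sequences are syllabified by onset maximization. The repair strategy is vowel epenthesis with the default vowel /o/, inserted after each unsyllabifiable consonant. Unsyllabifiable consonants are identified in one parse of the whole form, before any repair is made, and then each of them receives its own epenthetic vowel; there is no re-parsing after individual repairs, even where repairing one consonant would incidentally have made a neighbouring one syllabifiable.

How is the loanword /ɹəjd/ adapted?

The consonants /d/ cannot be parsed into a legal (C)(C)V(C) syllable (at most one coda consonant is licensed; onsets may contain at most 2 consonants).
Each unlicensed consonant becomes the onset of a new syllable: /d/ → /do/.

ɹəjdo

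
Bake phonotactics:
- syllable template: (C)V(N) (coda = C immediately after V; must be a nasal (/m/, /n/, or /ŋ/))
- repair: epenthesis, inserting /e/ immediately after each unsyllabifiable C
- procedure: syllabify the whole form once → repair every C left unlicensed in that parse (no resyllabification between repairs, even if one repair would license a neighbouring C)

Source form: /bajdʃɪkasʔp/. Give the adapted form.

bajedeʃɪkaseʔepe

Syllabifying with onset maximization leaves /j/, /d/, /s/, /ʔ/, /p/ stranded (only a nasal (/m/, /n/, or /ŋ/) is licensed in coda position; onsets are limited to one consonant).
Inserting the epenthetic vowel yields /j/ → /je/, /d/ → /de/, /s/ → /se/, /ʔ/ → /ʔe/, /p/ → /pe/.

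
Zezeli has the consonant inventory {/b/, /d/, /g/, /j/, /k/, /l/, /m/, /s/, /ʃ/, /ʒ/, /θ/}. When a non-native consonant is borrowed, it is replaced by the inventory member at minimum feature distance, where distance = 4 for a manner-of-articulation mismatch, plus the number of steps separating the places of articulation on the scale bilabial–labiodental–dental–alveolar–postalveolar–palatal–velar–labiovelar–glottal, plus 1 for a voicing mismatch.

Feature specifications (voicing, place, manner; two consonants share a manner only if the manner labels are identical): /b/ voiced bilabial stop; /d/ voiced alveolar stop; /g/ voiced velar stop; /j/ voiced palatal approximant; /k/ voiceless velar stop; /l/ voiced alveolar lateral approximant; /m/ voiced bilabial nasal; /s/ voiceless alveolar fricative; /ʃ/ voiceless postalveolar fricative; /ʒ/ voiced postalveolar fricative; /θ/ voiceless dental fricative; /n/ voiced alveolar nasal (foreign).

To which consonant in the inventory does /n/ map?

/m/ is closest: same manner (nasal), place distance 3 (alveolar→bilabial), same voicing; total 3. Next closest is /d/ at distance 4.

m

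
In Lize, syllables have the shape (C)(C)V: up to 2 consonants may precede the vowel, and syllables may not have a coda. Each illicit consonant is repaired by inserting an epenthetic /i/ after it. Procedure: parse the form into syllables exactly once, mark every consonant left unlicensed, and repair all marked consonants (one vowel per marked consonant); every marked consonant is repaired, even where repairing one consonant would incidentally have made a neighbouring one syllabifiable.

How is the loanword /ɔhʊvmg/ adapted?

ɔhʊvimigi

Syllabifying with onset maximization leaves /v/, /m/, /g/ stranded (no codas are permitted; onsets may contain at most 2 consonants).
Inserting the epenthetic vowel yields /v/ → /vi/, /m/ → /mi/, /g/ → /gi/.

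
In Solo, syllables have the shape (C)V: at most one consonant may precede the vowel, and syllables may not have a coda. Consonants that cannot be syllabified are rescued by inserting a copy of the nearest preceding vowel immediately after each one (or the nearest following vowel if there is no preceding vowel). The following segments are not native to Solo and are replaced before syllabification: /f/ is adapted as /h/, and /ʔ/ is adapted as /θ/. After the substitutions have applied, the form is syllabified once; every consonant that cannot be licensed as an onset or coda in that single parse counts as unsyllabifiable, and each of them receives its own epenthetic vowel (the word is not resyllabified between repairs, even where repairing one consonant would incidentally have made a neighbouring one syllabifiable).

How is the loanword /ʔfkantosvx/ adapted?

Substitution: /ʔ/ → /θ/, /f/ → /h/, giving /θhkantosvx/.
Under (C)V, the unsyllabifiable consonants are /θ/, /h/, /n/, /s/, /v/, /x/ (no codas are permitted; onsets are limited to one consonant).
Epenthesis after each stranded consonant: /θ/ → /θa/, /h/ → /ha/, /n/ → /na/, /s/ → /so/, /v/ → /vo/, /x/ → /xo/.

θahakanatosovoxo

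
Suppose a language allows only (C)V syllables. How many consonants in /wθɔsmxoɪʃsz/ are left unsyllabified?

6

Syllabifying with onset maximization leaves /w/, /s/, /m/, /ʃ/, /s/, /z/ stranded (no codas are permitted; onsets are limited to one consonant).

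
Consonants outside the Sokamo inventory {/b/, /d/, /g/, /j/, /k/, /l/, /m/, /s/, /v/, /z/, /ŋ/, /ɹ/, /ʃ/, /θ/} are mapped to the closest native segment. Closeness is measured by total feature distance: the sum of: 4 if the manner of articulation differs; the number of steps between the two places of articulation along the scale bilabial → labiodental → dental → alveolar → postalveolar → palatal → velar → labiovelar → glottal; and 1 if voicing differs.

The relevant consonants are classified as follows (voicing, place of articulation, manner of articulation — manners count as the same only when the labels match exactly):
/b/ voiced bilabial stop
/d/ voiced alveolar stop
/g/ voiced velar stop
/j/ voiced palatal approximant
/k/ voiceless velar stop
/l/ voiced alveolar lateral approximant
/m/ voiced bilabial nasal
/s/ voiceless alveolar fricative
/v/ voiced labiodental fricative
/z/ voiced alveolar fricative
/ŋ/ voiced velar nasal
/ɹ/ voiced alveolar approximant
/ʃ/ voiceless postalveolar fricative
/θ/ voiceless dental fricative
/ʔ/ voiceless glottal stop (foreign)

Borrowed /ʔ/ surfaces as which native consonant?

/k/ is closest: same manner (stop), place distance 2 (glottal→velar), same voicing; total 2. Next closest is /g/ at distance 3.

k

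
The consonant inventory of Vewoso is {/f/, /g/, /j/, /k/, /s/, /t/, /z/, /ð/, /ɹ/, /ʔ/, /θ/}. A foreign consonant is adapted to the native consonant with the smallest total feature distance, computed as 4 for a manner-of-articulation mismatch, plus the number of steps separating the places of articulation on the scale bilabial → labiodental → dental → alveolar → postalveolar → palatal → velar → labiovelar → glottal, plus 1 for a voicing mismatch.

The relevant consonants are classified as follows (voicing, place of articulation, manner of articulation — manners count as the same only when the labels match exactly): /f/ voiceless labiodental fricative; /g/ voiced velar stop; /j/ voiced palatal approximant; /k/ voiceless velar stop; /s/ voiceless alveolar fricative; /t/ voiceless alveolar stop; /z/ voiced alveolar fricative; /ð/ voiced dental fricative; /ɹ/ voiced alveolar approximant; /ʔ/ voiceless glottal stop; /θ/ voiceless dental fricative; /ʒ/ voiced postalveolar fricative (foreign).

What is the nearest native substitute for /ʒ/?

z

/z/ is closest: same manner (fricative), place distance 1 (postalveolar→alveolar), same voicing; total 1. Next closest is /s/ at distance 2.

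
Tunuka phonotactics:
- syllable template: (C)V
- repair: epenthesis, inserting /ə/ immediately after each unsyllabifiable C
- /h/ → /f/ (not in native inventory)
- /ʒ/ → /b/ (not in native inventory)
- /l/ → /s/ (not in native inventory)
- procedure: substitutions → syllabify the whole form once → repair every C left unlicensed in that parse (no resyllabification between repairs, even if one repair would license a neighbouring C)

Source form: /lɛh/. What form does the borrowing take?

Substitution: /l/ → /s/, /h/ → /f/, giving /sɛf/.
Syllabifying with onset maximization leaves /f/ stranded (no codas are permitted; onsets are limited to one consonant).
Each unlicensed consonant becomes the onset of a new syllable: /f/ → /fə/.

sɛfə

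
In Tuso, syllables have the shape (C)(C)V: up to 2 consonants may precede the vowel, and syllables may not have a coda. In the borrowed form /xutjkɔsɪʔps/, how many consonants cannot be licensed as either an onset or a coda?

4

Syllabifying with onset maximization leaves /t/, /ʔ/, /p/, /s/ stranded (no codas are permitted; onsets may contain at most 2 consonants).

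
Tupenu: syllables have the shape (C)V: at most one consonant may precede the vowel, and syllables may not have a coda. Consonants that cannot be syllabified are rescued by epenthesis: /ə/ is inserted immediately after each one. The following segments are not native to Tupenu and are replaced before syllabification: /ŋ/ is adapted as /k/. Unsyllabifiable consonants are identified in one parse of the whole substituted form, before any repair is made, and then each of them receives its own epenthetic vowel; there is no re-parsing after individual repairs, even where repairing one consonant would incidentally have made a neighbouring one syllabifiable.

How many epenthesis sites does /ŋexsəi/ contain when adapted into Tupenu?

After substitution the input is /kexsəi/.
The unsyllabifiable consonants are /x/; each receives one epenthetic vowel.

1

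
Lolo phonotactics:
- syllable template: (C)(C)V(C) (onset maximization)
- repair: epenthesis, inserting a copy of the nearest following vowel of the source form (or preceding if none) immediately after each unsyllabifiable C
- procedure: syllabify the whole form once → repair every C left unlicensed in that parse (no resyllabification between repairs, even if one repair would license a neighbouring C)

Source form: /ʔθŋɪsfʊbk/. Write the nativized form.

The consonants /ʔ/, /k/ cannot be parsed into a legal (C)(C)V(C) syllable (at most one coda consonant is licensed; onsets may contain at most 2 consonants).
Inserting the epenthetic vowel yields /ʔ/ → /ʔɪ/, /k/ → /kʊ/.

ʔɪθŋɪsfʊbkʊ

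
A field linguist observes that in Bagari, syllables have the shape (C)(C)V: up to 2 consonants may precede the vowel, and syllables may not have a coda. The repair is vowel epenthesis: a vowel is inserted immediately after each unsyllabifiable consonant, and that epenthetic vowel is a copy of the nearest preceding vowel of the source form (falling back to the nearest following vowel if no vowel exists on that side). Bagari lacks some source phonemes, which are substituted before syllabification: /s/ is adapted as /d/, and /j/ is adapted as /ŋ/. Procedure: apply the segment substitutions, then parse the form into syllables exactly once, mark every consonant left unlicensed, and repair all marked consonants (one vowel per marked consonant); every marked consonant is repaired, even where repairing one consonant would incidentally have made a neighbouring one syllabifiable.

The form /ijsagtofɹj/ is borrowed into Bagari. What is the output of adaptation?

iŋdagtofoɹoŋo

Substitution: /j/ → /ŋ/, /s/ → /d/, giving /iŋdagtofɹŋ/.
Syllabifying with onset maximization leaves /f/, /ɹ/, /ŋ/ stranded (no codas are permitted; onsets may contain at most 2 consonants).
Epenthesis after each stranded consonant: /f/ → /fo/, /ɹ/ → /ɹo/, /ŋ/ → /ŋo/.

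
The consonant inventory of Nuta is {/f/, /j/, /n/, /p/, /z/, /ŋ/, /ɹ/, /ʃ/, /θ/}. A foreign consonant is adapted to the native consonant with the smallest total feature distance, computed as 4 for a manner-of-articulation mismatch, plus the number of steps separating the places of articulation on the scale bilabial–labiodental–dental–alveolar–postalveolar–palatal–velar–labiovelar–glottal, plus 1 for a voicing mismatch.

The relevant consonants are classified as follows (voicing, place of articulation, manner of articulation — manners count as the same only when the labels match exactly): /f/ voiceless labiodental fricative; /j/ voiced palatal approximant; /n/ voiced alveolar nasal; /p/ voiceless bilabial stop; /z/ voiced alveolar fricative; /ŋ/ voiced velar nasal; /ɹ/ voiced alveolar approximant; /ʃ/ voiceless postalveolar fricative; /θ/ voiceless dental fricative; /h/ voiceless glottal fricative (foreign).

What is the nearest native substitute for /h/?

/ʃ/ is closest: same manner (fricative), place distance 4 (glottal→postalveolar), same voicing; total 4. Next closest is /z/ at distance 6.

ʃ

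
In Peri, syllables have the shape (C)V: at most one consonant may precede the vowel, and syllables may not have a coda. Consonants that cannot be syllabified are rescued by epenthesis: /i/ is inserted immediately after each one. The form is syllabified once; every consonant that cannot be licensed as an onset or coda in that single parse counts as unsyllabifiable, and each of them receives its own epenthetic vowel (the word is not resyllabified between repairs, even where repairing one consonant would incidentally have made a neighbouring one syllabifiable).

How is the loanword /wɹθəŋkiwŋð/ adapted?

The consonants /w/, /ɹ/, /ŋ/, /w/, /ŋ/, /ð/ cannot be parsed into a legal (C)V syllable (no codas are permitted; onsets are limited to one consonant).
Inserting the epenthetic vowel yields /w/ → /wi/, /ɹ/ → /ɹi/, /ŋ/ → /ŋi/, /w/ → /wi/, /ŋ/ → /ŋi/, /ð/ → /ði/.

wiɹiθəŋikiwiŋiði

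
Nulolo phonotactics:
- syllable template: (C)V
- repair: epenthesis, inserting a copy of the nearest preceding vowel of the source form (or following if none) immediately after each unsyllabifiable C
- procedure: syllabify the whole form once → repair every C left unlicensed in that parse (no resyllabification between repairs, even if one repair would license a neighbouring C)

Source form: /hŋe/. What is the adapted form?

heŋe

Syllabifying with onset maximization leaves /h/ stranded (no codas are permitted; onsets are limited to one consonant).
Inserting the epenthetic vowel yields /h/ → /he/.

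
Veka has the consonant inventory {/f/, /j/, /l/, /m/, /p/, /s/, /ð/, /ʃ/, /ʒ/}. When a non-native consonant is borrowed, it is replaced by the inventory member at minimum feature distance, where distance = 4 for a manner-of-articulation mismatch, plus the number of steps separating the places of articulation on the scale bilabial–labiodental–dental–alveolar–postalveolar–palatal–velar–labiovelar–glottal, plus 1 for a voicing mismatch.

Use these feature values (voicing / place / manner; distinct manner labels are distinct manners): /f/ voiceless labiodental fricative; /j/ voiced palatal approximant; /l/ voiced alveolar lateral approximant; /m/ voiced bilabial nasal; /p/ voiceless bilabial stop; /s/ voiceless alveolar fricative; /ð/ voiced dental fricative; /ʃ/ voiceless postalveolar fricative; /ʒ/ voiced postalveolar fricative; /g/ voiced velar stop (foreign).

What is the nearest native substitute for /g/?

/j/ is closest: manner differs (stop→approximant, +4), place distance 1 (velar→palatal), same voicing; total 5. Next closest is /ʒ/ at distance 6.

j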